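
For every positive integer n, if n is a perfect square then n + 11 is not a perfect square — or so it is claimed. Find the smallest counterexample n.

A counterexample is any positive integer n such that n is a perfect square but n + 11 is a perfect square; we check each in order.
The first 4 eligible values, up to n = 16, all satisfy the conclusion.
n = 25: 25 = 5² and 25 + 11 = 36 = 6².
Hence n = 25 is a counterexample.

n = 25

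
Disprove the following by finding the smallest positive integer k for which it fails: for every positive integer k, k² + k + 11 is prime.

k = 10

For k = 1, 2, 3, 4, 5, 6, 7, 8, 9 the conclusion holds.
k = 10: k² + k + 11 = 121 = 11 × 11, composite.
Hence k = 10 is a counterexample.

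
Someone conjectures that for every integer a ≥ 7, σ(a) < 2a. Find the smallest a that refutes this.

a = 12

Check each integer a ≥ 7 in order until the claim fails.
The first 5 eligible values, up to a = 11, all satisfy the conclusion.
a = 12: σ(12) = 28; 28 ≥ 24.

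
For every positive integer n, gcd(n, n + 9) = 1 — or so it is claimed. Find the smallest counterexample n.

n = 1: gcd(1, 10) = 1.
n = 2: gcd(2, 11) = 1.
n = 3: gcd(3, 12) = 3.

n = 3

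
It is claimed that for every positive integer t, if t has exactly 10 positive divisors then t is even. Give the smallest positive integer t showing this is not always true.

A counterexample is any positive integer t such that t has exactly 10 positive divisors but t is odd; we check each in order.
For t = 48, 80, 112, 162, 176, 208, 272, 304, 368 the conclusion holds.
t = 405: divisors of 405: 10 divisors; 405 is odd.
Hence t = 405 is a counterexample.

t = 405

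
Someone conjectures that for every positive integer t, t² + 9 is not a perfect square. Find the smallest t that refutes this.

A counterexample is any positive integer t such that t² + 9 is a perfect square; we check each in order.
t = 1: 1² + 9 = 10, not a perfect square.
t = 2: 2² + 9 = 13, not a perfect square.
t = 3: 3² + 9 = 18, not a perfect square.
t = 4: 4² + 9 = 25 = 5², a perfect square.
Hence t = 4 is a counterexample.

t = 4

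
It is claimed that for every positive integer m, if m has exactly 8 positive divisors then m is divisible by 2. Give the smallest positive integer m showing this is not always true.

m = 105

Check each positive integer m in order until m has exactly 8 positive divisors but m is not divisible by 2.
For m = 24, 30, 40, 42, …, 88, 102, 104 the conclusion holds.
m = 105: τ(105) = 8; 105 mod 2 = 1.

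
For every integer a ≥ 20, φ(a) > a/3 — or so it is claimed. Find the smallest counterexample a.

For a = 20, 21, 22, 23 the conclusion holds.
a = 24: φ(24) = 8 and 24/3 = 8, so φ(24) ≤ 24/3.
Hence a = 24 is a counterexample.

a = 24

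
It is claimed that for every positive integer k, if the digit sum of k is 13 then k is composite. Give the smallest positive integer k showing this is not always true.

We need the least positive integer k for which the digit sum of k is 13 but k is prime.
For k = 49, 58 the conclusion holds.
k = 67: digit sum 13; 67 is prime, not composite.
Thus k = 67 disproves the claim, and no smaller k works.

k = 67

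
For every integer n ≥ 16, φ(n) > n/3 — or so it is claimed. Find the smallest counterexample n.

n = 18

For n = 16, 17 the conclusion holds.
n = 18: φ(18) = 6 and 18/3 = 6, so φ(18) ≤ 18/3.
Hence n = 18 is a counterexample.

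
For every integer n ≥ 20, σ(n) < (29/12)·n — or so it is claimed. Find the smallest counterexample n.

Check each integer n ≥ 20 in order until the claim fails.
n = 20: σ(20) = 42; 42 < 145/3.
n = 21: σ(21) = 32; 32 < 203/4.
n = 22: σ(22) = 36; 36 < 319/6.
n = 23: σ(23) = 24; 24 < 667/12.
n = 24: σ(24) = 60; 60 ≥ 58.

n = 24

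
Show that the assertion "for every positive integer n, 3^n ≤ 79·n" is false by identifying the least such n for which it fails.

n = 6

A counterexample is any positive integer n such that 3^n > 79·n; we check each in order.
For n = 1, 2, 3, 4, 5 the conclusion holds.
n = 6: 3^n = 729 and 79·n = 474, so 729 > 474.
Hence n = 6 is a counterexample.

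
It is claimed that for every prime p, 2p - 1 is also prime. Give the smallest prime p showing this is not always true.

For p = 2, 3 the conclusion holds.
p = 5: 2p - 1 = 9 = 3 × 3, not prime.

p = 5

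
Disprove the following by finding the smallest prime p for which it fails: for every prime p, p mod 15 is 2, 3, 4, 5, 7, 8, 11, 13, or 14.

p = 31

We need the least prime p for which the claim fails.
For p = 2, 3, 5, 7, 11, 13, 17, 19, 23, 29 the conclusion holds.
p = 31: 31 mod 15 = 1 — not in {2, 3, 4, 5, 7, 8, 11, 13, 14}.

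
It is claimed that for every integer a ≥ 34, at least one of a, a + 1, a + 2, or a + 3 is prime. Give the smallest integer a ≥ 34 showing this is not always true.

We need the least integer a ≥ 34 for which a, a + 1, a + 2, a + 3 are all composite.
For a = 34, 35, 36, 37, …, 45, 46, 47 the conclusion holds.
a = 48: 48 = 2 × 24; 49 = 7 × 7; 50 = 2 × 25; 51 = 3 × 17 — all composite.
Thus a = 48 disproves the claim, and no smaller a works.

a = 48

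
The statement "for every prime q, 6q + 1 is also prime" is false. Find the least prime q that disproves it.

A counterexample is any prime q such that 6q + 1 is not prime; we check each in order.
q = 2: 6q + 1 = 13, prime.
q = 3: 6q + 1 = 19, prime.
q = 5: 6q + 1 = 31, prime.
q = 7: 6q + 1 = 43, prime.
q = 11: 6q + 1 = 67, prime.
q = 13: 6q + 1 = 79, prime.
q = 17: 6q + 1 = 103, prime.
q = 19: 6q + 1 = 115 = 5 × 23, not prime.

q = 19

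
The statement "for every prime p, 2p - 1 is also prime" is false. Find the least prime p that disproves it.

p = 5

Check each prime p in order until 2p - 1 is not prime.
For p = 2, 3 the conclusion holds.
p = 5: 2p - 1 = 9 = 3 × 3, not prime.
Thus p = 5 disproves the claim, and no smaller p works.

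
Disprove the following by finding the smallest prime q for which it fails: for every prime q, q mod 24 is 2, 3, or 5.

A counterexample is any prime q such that the claim fails; we check each in order.
For q = 2, 3, 5 the conclusion holds.
q = 7: 7 mod 24 = 7 — not in {2, 3, 5}.

q = 7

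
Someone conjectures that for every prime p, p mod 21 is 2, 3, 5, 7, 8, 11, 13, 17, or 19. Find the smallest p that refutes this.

A counterexample is any prime p such that the claim fails; we check each in order.
For p = 2, 3, 5, 7, 11, 13, 17, 19, 23, 29 the conclusion holds.
p = 31: 31 mod 21 = 10 — not in {2, 3, 5, 7, 8, 11, 13, 17, 19}.
Thus p = 31 disproves the claim, and no smaller p works.

p = 31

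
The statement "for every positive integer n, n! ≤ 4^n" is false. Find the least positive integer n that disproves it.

n = 9

A counterexample is any positive integer n such that n! > 4^n; we check each in order.
For n = 1, 2, 3, 4, 5, 6, 7, 8 the conclusion holds.
n = 9: n! = 362880 and 4^n = 262144, so 362880 > 262144.
So n = 9 is the smallest counterexample.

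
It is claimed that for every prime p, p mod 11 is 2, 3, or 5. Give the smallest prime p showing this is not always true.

p = 7

For p = 2, 3, 5 the conclusion holds.
p = 7: 7 mod 11 = 7 — not in {2, 3, 5}.
So p = 7 is the smallest counterexample.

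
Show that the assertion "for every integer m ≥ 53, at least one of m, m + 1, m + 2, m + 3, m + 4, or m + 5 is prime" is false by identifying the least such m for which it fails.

m = 90

We need the least integer m ≥ 53 for which m, m + 1, m + 2, m + 3, m + 4, m + 5 are all composite.
The first 37 eligible values, up to m = 89, all satisfy the conclusion.
m = 90: 90 = 2 × 45; 91 = 7 × 13; 92 = 2 × 46; 93 = 3 × 31; 94 = 2 × 47; 95 = 5 × 19 — all composite.
Thus m = 90 disproves the claim, and no smaller m works.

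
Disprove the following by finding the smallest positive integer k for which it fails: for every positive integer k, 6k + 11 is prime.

k = 4

We need the least positive integer k for which 6k + 11 is not prime.
k = 1: 6k + 11 = 17, prime.
k = 2: 6k + 11 = 23, prime.
k = 3: 6k + 11 = 29, prime.
k = 4: 6k + 11 = 35 = 5 × 7, composite.
Hence k = 4 is a counterexample.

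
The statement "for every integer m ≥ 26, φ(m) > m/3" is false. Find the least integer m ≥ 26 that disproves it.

We need the least integer m ≥ 26 for which the claim fails.
The first 4 eligible values, up to m = 29, all satisfy the conclusion.
m = 30: φ(30) = 8 and 30/3 = 10, so φ(30) ≤ 30/3.
Thus m = 30 disproves the claim, and no smaller m works.

m = 30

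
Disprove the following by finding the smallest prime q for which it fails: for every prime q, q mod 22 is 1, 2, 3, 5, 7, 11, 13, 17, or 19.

q = 31

The first 10 eligible values, up to q = 29, all satisfy the conclusion.
q = 31: 31 mod 22 = 9 — not in {1, 2, 3, 5, 7, 11, 13, 17, 19}.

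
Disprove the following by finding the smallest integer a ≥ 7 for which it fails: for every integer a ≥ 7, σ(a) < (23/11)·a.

Check each integer a ≥ 7 in order until the claim fails.
The first 5 eligible values, up to a = 11, all satisfy the conclusion.
a = 12: σ(12) = 28; 28 ≥ 276/11.
Thus a = 12 disproves the claim, and no smaller a works.

a = 12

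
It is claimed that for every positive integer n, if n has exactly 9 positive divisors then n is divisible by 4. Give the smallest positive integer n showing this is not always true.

A counterexample is any positive integer n such that n has exactly 9 positive divisors but n is not divisible by 4; we check each in order.
n = 36: τ(36) = 9; 36 mod 4 = 0.
n = 100: τ(100) = 9; 100 mod 4 = 0.
n = 196: τ(196) = 9; 196 mod 4 = 0.
n = 225: τ(225) = 9; 225 mod 4 = 1.

n = 225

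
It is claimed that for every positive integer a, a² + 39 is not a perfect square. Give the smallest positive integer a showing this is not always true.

For a = 1, 2, 3, 4 the conclusion holds.
a = 5: 5² + 39 = 64 = 8², a perfect square.
Hence a = 5 is a counterexample.

a = 5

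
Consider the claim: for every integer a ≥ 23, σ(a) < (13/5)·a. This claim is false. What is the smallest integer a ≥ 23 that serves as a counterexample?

a = 60

A counterexample is any integer a ≥ 23 such that the claim fails; we check each in order.
For a = 23, 24, 25, 26, …, 57, 58, 59 the conclusion holds.
a = 60: σ(60) = 168; 168 ≥ 156.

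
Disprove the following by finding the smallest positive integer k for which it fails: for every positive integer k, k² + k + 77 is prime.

k = 6

Check each positive integer k in order until k² + k + 77 is not prime.
The first 5 eligible values, up to k = 5, all satisfy the conclusion.
k = 6: k² + k + 77 = 119 = 7 × 17, composite.
Thus k = 6 disproves the claim, and no smaller k works.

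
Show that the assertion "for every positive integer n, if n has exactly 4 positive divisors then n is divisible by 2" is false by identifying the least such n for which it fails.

n = 15

A counterexample is any positive integer n such that n has exactly 4 positive divisors but n is not divisible by 2; we check each in order.
For n = 6, 8, 10, 14 the conclusion holds.
n = 15: τ(15) = 4; 15 mod 2 = 1.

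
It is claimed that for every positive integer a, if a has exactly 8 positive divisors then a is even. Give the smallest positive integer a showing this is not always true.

Check each positive integer a in order until a has exactly 8 positive divisors but a is odd.
For a = 24, 30, 40, 42, …, 88, 102, 104 the conclusion holds.
a = 105: divisors of 105: 1, 3, 5, 7, 15, 21, 35, 105; 105 is odd.
So a = 105 is the smallest counterexample.

a = 105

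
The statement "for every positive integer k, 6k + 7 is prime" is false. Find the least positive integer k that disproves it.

Check each positive integer k in order until 6k + 7 is not prime.
k = 1: 6k + 7 = 13, prime.
k = 2: 6k + 7 = 19, prime.
k = 3: 6k + 7 = 25 = 5 × 5, composite.

k = 3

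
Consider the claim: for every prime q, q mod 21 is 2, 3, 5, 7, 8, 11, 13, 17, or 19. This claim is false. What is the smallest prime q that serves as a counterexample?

q = 31

Check each prime q in order until the claim fails.
The first 10 eligible values, up to q = 29, all satisfy the conclusion.
q = 31: 31 mod 21 = 10 — not in {2, 3, 5, 7, 8, 11, 13, 17, 19}.
So q = 31 is the smallest counterexample.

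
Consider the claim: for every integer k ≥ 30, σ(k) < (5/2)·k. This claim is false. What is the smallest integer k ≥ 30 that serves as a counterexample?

k = 36

The first 6 eligible values, up to k = 35, all satisfy the conclusion.
k = 36: σ(36) = 91; 91 ≥ 90.
Thus k = 36 disproves the claim, and no smaller k works.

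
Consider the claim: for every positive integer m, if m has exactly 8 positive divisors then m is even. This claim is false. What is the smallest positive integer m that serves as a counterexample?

For m = 24, 30, 40, 42, …, 88, 102, 104 the conclusion holds.
m = 105: divisors of 105: 1, 3, 5, 7, 15, 21, 35, 105; 105 is odd.
Thus m = 105 disproves the claim, and no smaller m works.

m = 105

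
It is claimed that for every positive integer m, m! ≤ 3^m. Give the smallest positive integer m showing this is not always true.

m = 7

Check each positive integer m in order until m! > 3^m.
m = 1: m! = 1 and 3^m = 3, so 1 ≤ 3.
m = 2: m! = 2 and 3^m = 9, so 2 ≤ 9.
m = 3: m! = 6 and 3^m = 27, so 6 ≤ 27.
m = 4: m! = 24 and 3^m = 81, so 24 ≤ 81.
m = 5: m! = 120 and 3^m = 243, so 120 ≤ 243.
m = 6: m! = 720 and 3^m = 729, so 720 ≤ 729.
m = 7: m! = 5040 and 3^m = 2187, so 5040 > 2187.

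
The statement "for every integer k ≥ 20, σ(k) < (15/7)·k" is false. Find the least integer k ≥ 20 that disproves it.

k = 24

Check each integer k ≥ 20 in order until the claim fails.
For k = 20, 21, 22, 23 the conclusion holds.
k = 24: σ(24) = 60; 60 ≥ 360/7.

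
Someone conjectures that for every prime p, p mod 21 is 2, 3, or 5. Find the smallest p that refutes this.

p = 7

Check each prime p in order until the claim fails.
For p = 2, 3, 5 the conclusion holds.
p = 7: 7 mod 21 = 7 — not in {2, 3, 5}.
Hence p = 7 is a counterexample.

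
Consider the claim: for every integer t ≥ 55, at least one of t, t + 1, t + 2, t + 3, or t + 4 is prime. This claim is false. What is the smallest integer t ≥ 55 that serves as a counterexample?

The first 7 eligible values, up to t = 61, all satisfy the conclusion.
t = 62: 62 = 2 × 31; 63 = 3 × 21; 64 = 2 × 32; 65 = 5 × 13; 66 = 2 × 33 — all composite.

t = 62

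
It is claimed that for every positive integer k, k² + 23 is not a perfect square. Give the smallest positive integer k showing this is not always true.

k = 11

We need the least positive integer k for which k² + 23 is a perfect square.
For k = 1, 2, 3, 4, 5, 6, 7, 8, 9, 10 the conclusion holds.
k = 11: 11² + 23 = 144 = 12², a perfect square.
Thus k = 11 disproves the claim, and no smaller k works.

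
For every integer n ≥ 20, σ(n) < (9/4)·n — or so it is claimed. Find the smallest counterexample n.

n = 24

A counterexample is any integer n ≥ 20 such that the claim fails; we check each in order.
The first 4 eligible values, up to n = 23, all satisfy the conclusion.
n = 24: σ(24) = 60; 60 ≥ 54.
Hence n = 24 is a counterexample.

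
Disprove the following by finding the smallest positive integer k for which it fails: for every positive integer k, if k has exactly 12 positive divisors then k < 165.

k = 198

A counterexample is any positive integer k such that k has exactly 12 positive divisors but the claim fails; we check each in order.
For k = 60, 72, 84, 90, …, 150, 156, 160 the conclusion holds.
k = 198: τ(198) = 12; 198 ≥ 165.
Thus k = 198 disproves the claim, and no smaller k works.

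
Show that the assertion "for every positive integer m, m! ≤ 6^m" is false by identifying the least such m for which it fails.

Check each positive integer m in order until m! > 6^m.
The first 13 eligible values, up to m = 13, all satisfy the conclusion.
m = 14: m! = 87178291200 and 6^m = 78364164096, so 87178291200 > 78364164096.

m = 14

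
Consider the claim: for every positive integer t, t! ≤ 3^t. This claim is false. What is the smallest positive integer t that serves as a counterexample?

t = 7

We need the least positive integer t for which t! > 3^t.
t = 1: t! = 1 and 3^t = 3, so 1 ≤ 3.
t = 2: t! = 2 and 3^t = 9, so 2 ≤ 9.
t = 3: t! = 6 and 3^t = 27, so 6 ≤ 27.
t = 4: t! = 24 and 3^t = 81, so 24 ≤ 81.
t = 5: t! = 120 and 3^t = 243, so 120 ≤ 243.
t = 6: t! = 720 and 3^t = 729, so 720 ≤ 729.
t = 7: t! = 5040 and 3^t = 2187, so 5040 > 2187.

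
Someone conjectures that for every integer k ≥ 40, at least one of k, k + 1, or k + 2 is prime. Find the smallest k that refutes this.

Check each integer k ≥ 40 in order until k, k + 1, k + 2 are all composite.
The first 4 eligible values, up to k = 43, all satisfy the conclusion.
k = 44: 44 = 2 × 22; 45 = 3 × 15; 46 = 2 × 23 — all composite.
So k = 44 is the smallest counterexample.

k = 44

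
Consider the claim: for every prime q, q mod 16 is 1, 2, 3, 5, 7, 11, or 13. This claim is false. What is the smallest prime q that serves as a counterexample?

q = 31

We need the least prime q for which the claim fails.
The first 10 eligible values, up to q = 29, all satisfy the conclusion.
q = 31: 31 mod 16 = 15 — not in {1, 2, 3, 5, 7, 11, 13}.
Hence q = 31 is a counterexample.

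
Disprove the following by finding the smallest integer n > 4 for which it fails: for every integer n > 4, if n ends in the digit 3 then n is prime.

n = 33

A counterexample is any integer n > 4 such that n ends in the digit 3 but n is not prime; we check each in order.
For n = 13, 23 the conclusion holds.
n = 33: 33 ends in 3; 33 = 3 × 11, composite.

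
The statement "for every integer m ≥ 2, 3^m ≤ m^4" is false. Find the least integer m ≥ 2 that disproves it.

m = 8

We need the least integer m ≥ 2 for which 3^m > m^4.
For m = 2, 3, 4, 5, 6, 7 the conclusion holds.
m = 8: 3^m = 6561 and m^4 = 4096, so 6561 > 4096.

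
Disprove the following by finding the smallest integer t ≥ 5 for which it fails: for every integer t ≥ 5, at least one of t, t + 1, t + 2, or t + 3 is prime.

t = 24

Check each integer t ≥ 5 in order until t, t + 1, t + 2, t + 3 are all composite.
For t = 5, 6, 7, 8, …, 21, 22, 23 the conclusion holds.
t = 24: 24 = 2 × 12; 25 = 5 × 5; 26 = 2 × 13; 27 = 3 × 9 — all composite.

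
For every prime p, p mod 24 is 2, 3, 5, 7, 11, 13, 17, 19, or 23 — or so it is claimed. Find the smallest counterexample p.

p = 73

A counterexample is any prime p such that the claim fails; we check each in order.
For p = 2, 3, 5, 7, …, 61, 67, 71 the conclusion holds.
p = 73: 73 mod 24 = 1 — not in {2, 3, 5, 7, 11, 13, 17, 19, 23}.
So p = 73 is the smallest counterexample.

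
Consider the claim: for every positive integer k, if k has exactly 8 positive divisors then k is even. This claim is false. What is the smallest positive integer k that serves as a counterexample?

We need the least positive integer k for which k has exactly 8 positive divisors but k is odd.
For k = 24, 30, 40, 42, …, 88, 102, 104 the conclusion holds.
k = 105: divisors of 105: 1, 3, 5, 7, 15, 21, 35, 105; 105 is odd.

k = 105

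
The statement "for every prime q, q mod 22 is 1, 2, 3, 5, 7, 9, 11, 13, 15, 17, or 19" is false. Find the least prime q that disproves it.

We need the least prime q for which the claim fails.
For q = 2, 3, 5, 7, …, 31, 37, 41 the conclusion holds.
q = 43: 43 mod 22 = 21 — not in {1, 2, 3, 5, 7, 9, 11, 13, 15, 17, 19}.

q = 43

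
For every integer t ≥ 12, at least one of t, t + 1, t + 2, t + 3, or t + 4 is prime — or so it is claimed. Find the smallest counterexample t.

t = 24

Check each integer t ≥ 12 in order until t, t + 1, t + 2, t + 3, t + 4 are all composite.
For t = 12, 13, 14, 15, …, 21, 22, 23 the conclusion holds.
t = 24: 24 = 2 × 12; 25 = 5 × 5; 26 = 2 × 13; 27 = 3 × 9; 28 = 2 × 14 — all composite.
Thus t = 24 disproves the claim, and no smaller t works.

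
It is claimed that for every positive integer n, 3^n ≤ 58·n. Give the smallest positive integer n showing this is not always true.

n = 1: 3^n = 3 and 58·n = 58, so 3 ≤ 58.
n = 2: 3^n = 9 and 58·n = 116, so 9 ≤ 116.
n = 3: 3^n = 27 and 58·n = 174, so 27 ≤ 174.
n = 4: 3^n = 81 and 58·n = 232, so 81 ≤ 232.
n = 5: 3^n = 243 and 58·n = 290, so 243 ≤ 290.
n = 6: 3^n = 729 and 58·n = 348, so 729 > 348.
Thus n = 6 disproves the claim, and no smaller n works.

n = 6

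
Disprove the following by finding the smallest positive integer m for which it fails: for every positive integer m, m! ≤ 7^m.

A counterexample is any positive integer m such that m! > 7^m; we check each in order.
For m = 1, 2, 3, 4, …, 14, 15, 16 the conclusion holds.
m = 17: m! = 355687428096000 and 7^m = 232630513987207, so 355687428096000 > 232630513987207.
Thus m = 17 disproves the claim, and no smaller m works.

m = 17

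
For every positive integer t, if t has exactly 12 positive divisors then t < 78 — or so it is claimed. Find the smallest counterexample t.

A counterexample is any positive integer t such that t has exactly 12 positive divisors but the claim fails; we check each in order.
For t = 60, 72 the conclusion holds.
t = 84: τ(84) = 12; 84 ≥ 78.
So t = 84 is the smallest counterexample.

t = 84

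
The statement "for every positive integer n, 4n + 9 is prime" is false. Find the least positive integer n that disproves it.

Check each positive integer n in order until 4n + 9 is not prime.
For n = 1, 2 the conclusion holds.
n = 3: 4n + 9 = 21 = 3 × 7, composite.
Thus n = 3 disproves the claim, and no smaller n works.

n = 3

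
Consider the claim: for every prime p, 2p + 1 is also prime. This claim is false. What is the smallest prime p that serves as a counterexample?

Check each prime p in order until 2p + 1 is not prime.
For p = 2, 3, 5 the conclusion holds.
p = 7: 2p + 1 = 15 = 3 × 5, not prime.
Thus p = 7 disproves the claim, and no smaller p works.

p = 7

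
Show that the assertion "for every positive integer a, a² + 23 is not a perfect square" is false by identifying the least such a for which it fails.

a = 11

We need the least positive integer a for which a² + 23 is a perfect square.
The first 10 eligible values, up to a = 10, all satisfy the conclusion.
a = 11: 11² + 23 = 144 = 12², a perfect square.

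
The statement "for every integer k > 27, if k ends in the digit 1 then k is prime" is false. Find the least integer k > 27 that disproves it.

k = 51

We need the least integer k > 27 for which k ends in the digit 1 but k is not prime.
For k = 31, 41 the conclusion holds.
k = 51: 51 ends in 1; 51 = 3 × 17, composite.
So k = 51 is the smallest counterexample.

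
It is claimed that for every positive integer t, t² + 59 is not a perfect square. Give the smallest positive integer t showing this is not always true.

Check each positive integer t in order until t² + 59 is a perfect square.
For t = 1, 2, 3, 4, …, 26, 27, 28 the conclusion holds.
t = 29: 29² + 59 = 900 = 30², a perfect square.

t = 29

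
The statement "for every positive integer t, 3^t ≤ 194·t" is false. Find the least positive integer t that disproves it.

We need the least positive integer t for which 3^t > 194·t.
For t = 1, 2, 3, 4, 5, 6 the conclusion holds.
t = 7: 3^t = 2187 and 194·t = 1358, so 2187 > 1358.

t = 7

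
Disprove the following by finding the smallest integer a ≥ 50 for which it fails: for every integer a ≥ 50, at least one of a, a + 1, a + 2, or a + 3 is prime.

We need the least integer a ≥ 50 for which a, a + 1, a + 2, a + 3 are all composite.
For a = 50, 51, 52, 53 the conclusion holds.
a = 54: 54 = 2 × 27; 55 = 5 × 11; 56 = 2 × 28; 57 = 3 × 19 — all composite.

a = 54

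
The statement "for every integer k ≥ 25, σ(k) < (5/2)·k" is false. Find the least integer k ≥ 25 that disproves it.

For k = 25, 26, 27, 28, …, 33, 34, 35 the conclusion holds.
k = 36: σ(36) = 91; 91 ≥ 90.
Thus k = 36 disproves the claim, and no smaller k works.

k = 36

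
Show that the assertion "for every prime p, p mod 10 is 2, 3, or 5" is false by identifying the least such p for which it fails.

A counterexample is any prime p such that the claim fails; we check each in order.
p = 2: 2 mod 10 = 2.
p = 3: 3 mod 10 = 3.
p = 5: 5 mod 10 = 5.
p = 7: 7 mod 10 = 7 — not in {2, 3, 5}.
Hence p = 7 is a counterexample.

p = 7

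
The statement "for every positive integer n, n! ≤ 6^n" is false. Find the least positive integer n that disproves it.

For n = 1, 2, 3, 4, …, 11, 12, 13 the conclusion holds.
n = 14: n! = 87178291200 and 6^n = 78364164096, so 87178291200 > 78364164096.
So n = 14 is the smallest counterexample.

n = 14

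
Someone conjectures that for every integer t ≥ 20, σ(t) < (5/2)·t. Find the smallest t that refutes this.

We need the least integer t ≥ 20 for which the claim fails.
t = 20: σ(20) = 42; 42 < 50.
t = 21: σ(21) = 32; 32 < 105/2.
t = 22: σ(22) = 36; 36 < 55.
t = 23: σ(23) = 24; 24 < 115/2.
t = 24: σ(24) = 60; 60 ≥ 60.
So t = 24 is the smallest counterexample.

t = 24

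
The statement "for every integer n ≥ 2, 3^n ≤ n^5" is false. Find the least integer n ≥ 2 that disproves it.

n = 11

For n = 2, 3, 4, 5, 6, 7, 8, 9, 10 the conclusion holds.
n = 11: 3^n = 177147 and n^5 = 161051, so 177147 > 161051.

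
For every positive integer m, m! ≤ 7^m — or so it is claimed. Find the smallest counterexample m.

m = 17

Check each positive integer m in order until m! > 7^m.
For m = 1, 2, 3, 4, …, 14, 15, 16 the conclusion holds.
m = 17: m! = 355687428096000 and 7^m = 232630513987207, so 355687428096000 > 232630513987207.
Hence m = 17 is a counterexample.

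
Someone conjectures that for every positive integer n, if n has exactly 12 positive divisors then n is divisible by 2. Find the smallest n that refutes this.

n = 315

For n = 60, 72, 84, 90, …, 294, 306, 308 the conclusion holds.
n = 315: τ(315) = 12; 315 mod 2 = 1.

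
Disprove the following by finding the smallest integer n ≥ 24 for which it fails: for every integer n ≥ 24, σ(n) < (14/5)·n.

For n = 24, 25, 26, 27, …, 57, 58, 59 the conclusion holds.
n = 60: σ(60) = 168; 168 ≥ 168.
So n = 60 is the smallest counterexample.

n = 60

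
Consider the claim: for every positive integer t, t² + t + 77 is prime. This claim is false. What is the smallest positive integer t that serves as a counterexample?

t = 6

The first 5 eligible values, up to t = 5, all satisfy the conclusion.
t = 6: t² + t + 77 = 119 = 7 × 17, composite.
Thus t = 6 disproves the claim, and no smaller t works.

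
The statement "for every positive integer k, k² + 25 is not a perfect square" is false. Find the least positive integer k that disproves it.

For k = 1, 2, 3, 4, …, 9, 10, 11 the conclusion holds.
k = 12: 12² + 25 = 169 = 13², a perfect square.
Thus k = 12 disproves the claim, and no smaller k works.

k = 12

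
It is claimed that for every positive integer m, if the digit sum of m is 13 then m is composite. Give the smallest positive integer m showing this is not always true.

m = 67

We need the least positive integer m for which the digit sum of m is 13 but m is prime.
For m = 49, 58 the conclusion holds.
m = 67: digit sum 13; 67 is prime, not composite.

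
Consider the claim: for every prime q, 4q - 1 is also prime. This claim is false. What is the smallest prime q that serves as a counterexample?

Check each prime q in order until 4q - 1 is not prime.
q = 2: 4q - 1 = 7, prime.
q = 3: 4q - 1 = 11, prime.
q = 5: 4q - 1 = 19, prime.
q = 7: 4q - 1 = 27 = 3 × 9, not prime.
So q = 7 is the smallest counterexample.

q = 7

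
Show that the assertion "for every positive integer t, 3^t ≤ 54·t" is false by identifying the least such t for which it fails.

t = 6

A counterexample is any positive integer t such that 3^t > 54·t; we check each in order.
t = 1: 3^t = 3 and 54·t = 54, so 3 ≤ 54.
t = 2: 3^t = 9 and 54·t = 108, so 9 ≤ 108.
t = 3: 3^t = 27 and 54·t = 162, so 27 ≤ 162.
t = 4: 3^t = 81 and 54·t = 216, so 81 ≤ 216.
t = 5: 3^t = 243 and 54·t = 270, so 243 ≤ 270.
t = 6: 3^t = 729 and 54·t = 324, so 729 > 324.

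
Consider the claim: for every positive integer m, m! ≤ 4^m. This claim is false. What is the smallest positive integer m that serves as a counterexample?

For m = 1, 2, 3, 4, 5, 6, 7, 8 the conclusion holds.
m = 9: m! = 362880 and 4^m = 262144, so 362880 > 262144.

m = 9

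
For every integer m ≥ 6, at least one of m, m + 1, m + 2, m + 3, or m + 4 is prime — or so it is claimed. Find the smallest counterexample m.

For m = 6, 7, 8, 9, …, 21, 22, 23 the conclusion holds.
m = 24: 24 = 2 × 12; 25 = 5 × 5; 26 = 2 × 13; 27 = 3 × 9; 28 = 2 × 14 — all composite.
Hence m = 24 is a counterexample.

m = 24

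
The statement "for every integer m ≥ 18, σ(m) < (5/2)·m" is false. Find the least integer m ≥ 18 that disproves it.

A counterexample is any integer m ≥ 18 such that the claim fails; we check each in order.
For m = 18, 19, 20, 21, 22, 23 the conclusion holds.
m = 24: σ(24) = 60; 60 ≥ 60.

m = 24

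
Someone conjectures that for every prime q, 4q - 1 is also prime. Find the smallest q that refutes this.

q = 7

Check each prime q in order until 4q - 1 is not prime.
For q = 2, 3, 5 the conclusion holds.
q = 7: 4q - 1 = 27 = 3 × 9, not prime.
So q = 7 is the smallest counterexample.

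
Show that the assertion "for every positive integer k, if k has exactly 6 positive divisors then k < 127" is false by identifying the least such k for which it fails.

Check each positive integer k in order until k has exactly 6 positive divisors but the claim fails.
For k = 12, 18, 20, 28, …, 116, 117, 124 the conclusion holds.
k = 147: τ(147) = 6; 147 ≥ 127.

k = 147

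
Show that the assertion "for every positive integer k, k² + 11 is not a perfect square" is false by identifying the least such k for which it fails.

k = 5

We need the least positive integer k for which k² + 11 is a perfect square.
k = 1: 1² + 11 = 12, not a perfect square.
k = 2: 2² + 11 = 15, not a perfect square.
k = 3: 3² + 11 = 20, not a perfect square.
k = 4: 4² + 11 = 27, not a perfect square.
k = 5: 5² + 11 = 36 = 6², a perfect square.
Hence k = 5 is a counterexample.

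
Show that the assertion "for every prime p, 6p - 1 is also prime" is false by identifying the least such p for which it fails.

For p = 2, 3, 5, 7 the conclusion holds.
p = 11: 6p - 1 = 65 = 5 × 13, not prime.
Thus p = 11 disproves the claim, and no smaller p works.

p = 11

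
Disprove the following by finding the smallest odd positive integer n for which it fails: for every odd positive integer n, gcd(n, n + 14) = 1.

We need the least odd positive integer n for which gcd(n, n + 14) > 1.
For n = 1, 3, 5 the conclusion holds.
n = 7: gcd(7, 21) = 7.

n = 7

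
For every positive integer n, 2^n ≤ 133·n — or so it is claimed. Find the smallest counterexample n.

n = 11

Check each positive integer n in order until 2^n > 133·n.
For n = 1, 2, 3, 4, 5, 6, 7, 8, 9, 10 the conclusion holds.
n = 11: 2^n = 2048 and 133·n = 1463, so 2048 > 1463.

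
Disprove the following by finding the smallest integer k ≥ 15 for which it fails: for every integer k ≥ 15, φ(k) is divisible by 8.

k = 18

We need the least integer k ≥ 15 for which φ(k) is not divisible by 8.
For k = 15, 16, 17 the conclusion holds.
k = 18: φ(18) = 6; 6 mod 8 = 6.
So k = 18 is the smallest counterexample.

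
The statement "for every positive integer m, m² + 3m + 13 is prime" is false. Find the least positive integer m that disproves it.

Check each positive integer m in order until m² + 3m + 13 is not prime.
The first 8 eligible values, up to m = 8, all satisfy the conclusion.
m = 9: m² + 3m + 13 = 121 = 11 × 11, composite.

m = 9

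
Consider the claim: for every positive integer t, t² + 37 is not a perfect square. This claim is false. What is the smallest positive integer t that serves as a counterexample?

t = 18

Check each positive integer t in order until t² + 37 is a perfect square.
For t = 1, 2, 3, 4, …, 15, 16, 17 the conclusion holds.
t = 18: 18² + 37 = 361 = 19², a perfect square.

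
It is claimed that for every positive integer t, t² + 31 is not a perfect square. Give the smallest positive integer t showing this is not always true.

A counterexample is any positive integer t such that t² + 31 is a perfect square; we check each in order.
For t = 1, 2, 3, 4, …, 12, 13, 14 the conclusion holds.
t = 15: 15² + 31 = 256 = 16², a perfect square.
Thus t = 15 disproves the claim, and no smaller t works.

t = 15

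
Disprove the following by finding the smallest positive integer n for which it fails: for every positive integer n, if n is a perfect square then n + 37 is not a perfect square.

We need the least positive integer n for which n is a perfect square but n + 37 is a perfect square.
The first 17 eligible values, up to n = 289, all satisfy the conclusion.
n = 324: 324 = 18² and 324 + 37 = 361 = 19².
So n = 324 is the smallest counterexample.

n = 324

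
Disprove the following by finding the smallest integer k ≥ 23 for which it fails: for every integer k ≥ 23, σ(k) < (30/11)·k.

Check each integer k ≥ 23 in order until the claim fails.
For k = 23, 24, 25, 26, …, 57, 58, 59 the conclusion holds.
k = 60: σ(60) = 168; 168 ≥ 1800/11.
So k = 60 is the smallest counterexample.

k = 60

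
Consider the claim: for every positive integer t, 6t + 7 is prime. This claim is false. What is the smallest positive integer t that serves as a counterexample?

Check each positive integer t in order until 6t + 7 is not prime.
t = 1: 6t + 7 = 13, prime.
t = 2: 6t + 7 = 19, prime.
t = 3: 6t + 7 = 25 = 5 × 5, composite.

t = 3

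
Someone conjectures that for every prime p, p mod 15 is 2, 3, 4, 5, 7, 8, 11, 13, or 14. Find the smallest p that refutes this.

The first 10 eligible values, up to p = 29, all satisfy the conclusion.
p = 31: 31 mod 15 = 1 — not in {2, 3, 4, 5, 7, 8, 11, 13, 14}.

p = 31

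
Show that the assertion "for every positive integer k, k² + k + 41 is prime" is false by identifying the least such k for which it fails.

k = 40

A counterexample is any positive integer k such that k² + k + 41 is not prime; we check each in order.
The first 39 eligible values, up to k = 39, all satisfy the conclusion.
k = 40: k² + k + 41 = 1681 = 41 × 41, composite.
So k = 40 is the smallest counterexample.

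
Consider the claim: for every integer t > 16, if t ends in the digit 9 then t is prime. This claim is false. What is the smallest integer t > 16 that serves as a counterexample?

t = 39

A counterexample is any integer t > 16 such that t ends in the digit 9 but t is not prime; we check each in order.
For t = 19, 29 the conclusion holds.
t = 39: 39 ends in 9; 39 = 3 × 13, composite.
Hence t = 39 is a counterexample.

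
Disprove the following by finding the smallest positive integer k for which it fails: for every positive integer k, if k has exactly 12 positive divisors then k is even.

A counterexample is any positive integer k such that k has exactly 12 positive divisors but k is odd; we check each in order.
For k = 60, 72, 84, 90, …, 294, 306, 308 the conclusion holds.
k = 315: divisors of 315: 12 divisors; 315 is odd.

k = 315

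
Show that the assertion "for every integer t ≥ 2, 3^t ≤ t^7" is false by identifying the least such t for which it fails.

t = 19

We need the least integer t ≥ 2 for which 3^t > t^7.
The first 17 eligible values, up to t = 18, all satisfy the conclusion.
t = 19: 3^t = 1162261467 and t^7 = 893871739, so 1162261467 > 893871739.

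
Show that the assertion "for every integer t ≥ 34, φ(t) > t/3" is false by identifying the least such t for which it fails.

We need the least integer t ≥ 34 for which the claim fails.
For t = 34, 35 the conclusion holds.
t = 36: φ(36) = 12 and 36/3 = 12, so φ(36) ≤ 36/3.
Hence t = 36 is a counterexample.

t = 36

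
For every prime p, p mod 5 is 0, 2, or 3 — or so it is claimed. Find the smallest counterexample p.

For p = 2, 3, 5, 7 the conclusion holds.
p = 11: 11 mod 5 = 1 — not in {0, 2, 3}.

p = 11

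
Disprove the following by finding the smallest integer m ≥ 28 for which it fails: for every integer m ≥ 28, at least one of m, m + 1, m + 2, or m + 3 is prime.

Check each integer m ≥ 28 in order until m, m + 1, m + 2, m + 3 are all composite.
For m = 28, 29, 30, 31 the conclusion holds.
m = 32: 32 = 2 × 16; 33 = 3 × 11; 34 = 2 × 17; 35 = 5 × 7 — all composite.

m = 32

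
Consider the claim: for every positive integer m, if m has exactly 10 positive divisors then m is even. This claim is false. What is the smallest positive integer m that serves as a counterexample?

A counterexample is any positive integer m such that m has exactly 10 positive divisors but m is odd; we check each in order.
The first 9 eligible values, up to m = 368, all satisfy the conclusion.
m = 405: divisors of 405: 10 divisors; 405 is odd.

m = 405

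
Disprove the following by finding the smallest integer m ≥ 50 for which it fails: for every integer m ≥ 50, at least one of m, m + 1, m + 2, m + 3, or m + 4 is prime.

We need the least integer m ≥ 50 for which m, m + 1, m + 2, m + 3, m + 4 are all composite.
The first 4 eligible values, up to m = 53, all satisfy the conclusion.
m = 54: 54 = 2 × 27; 55 = 5 × 11; 56 = 2 × 28; 57 = 3 × 19; 58 = 2 × 29 — all composite.
Thus m = 54 disproves the claim, and no smaller m works.

m = 54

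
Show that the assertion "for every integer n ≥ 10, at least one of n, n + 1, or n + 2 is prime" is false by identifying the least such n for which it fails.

n = 14

We need the least integer n ≥ 10 for which n, n + 1, n + 2 are all composite.
The first 4 eligible values, up to n = 13, all satisfy the conclusion.
n = 14: 14 = 2 × 7; 15 = 3 × 5; 16 = 2 × 8 — all composite.
Hence n = 14 is a counterexample.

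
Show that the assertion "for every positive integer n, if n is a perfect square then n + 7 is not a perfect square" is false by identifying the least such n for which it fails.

n = 9

n = 1: 1 + 7 = 8, not a perfect square.
n = 4: 4 + 7 = 11, not a perfect square.
n = 9: 9 = 3² and 9 + 7 = 16 = 4².
Thus n = 9 disproves the claim, and no smaller n works.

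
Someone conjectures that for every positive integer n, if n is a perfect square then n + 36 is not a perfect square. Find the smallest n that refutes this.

A counterexample is any positive integer n such that n is a perfect square but n + 36 is a perfect square; we check each in order.
For n = 1, 4, 9, 16, 25, 36, 49 the conclusion holds.
n = 64: 64 = 8² and 64 + 36 = 100 = 10².

n = 64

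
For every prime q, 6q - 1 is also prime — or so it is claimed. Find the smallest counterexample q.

The first 4 eligible values, up to q = 7, all satisfy the conclusion.
q = 11: 6q - 1 = 65 = 5 × 13, not prime.

q = 11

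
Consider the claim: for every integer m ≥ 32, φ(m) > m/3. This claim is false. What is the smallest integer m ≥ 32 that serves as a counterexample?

m = 36

A counterexample is any integer m ≥ 32 such that the claim fails; we check each in order.
For m = 32, 33, 34, 35 the conclusion holds.
m = 36: φ(36) = 12 and 36/3 = 12, so φ(36) ≤ 36/3.
So m = 36 is the smallest counterexample.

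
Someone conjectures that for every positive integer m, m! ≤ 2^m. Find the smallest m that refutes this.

A counterexample is any positive integer m such that m! > 2^m; we check each in order.
For m = 1, 2, 3 the conclusion holds.
m = 4: m! = 24 and 2^m = 16, so 24 > 16.
So m = 4 is the smallest counterexample.

m = 4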